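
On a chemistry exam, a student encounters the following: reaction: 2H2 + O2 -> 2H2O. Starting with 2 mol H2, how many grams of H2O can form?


Mole ratio H2O:H2 = 2:2
n(H2O) = 2 × 2/2 = 2.000 mol
mass = 2.000 × 18.02 = 36.04 g

36.04 g


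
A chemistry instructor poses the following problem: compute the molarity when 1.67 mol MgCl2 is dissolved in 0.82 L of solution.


M = n/V = 1.67/0.82 = 2.037 mol/L

2.037 M


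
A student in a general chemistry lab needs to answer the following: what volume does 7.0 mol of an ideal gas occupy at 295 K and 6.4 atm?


PV = nRT  (R = 0.08206 L·atm/(mol·K))
V = nRT/P = 7.0×0.08206×295/6.4
= 26.477 L

26.477 L


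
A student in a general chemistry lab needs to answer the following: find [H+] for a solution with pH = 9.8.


[H+] = 10^(-pH) = 10^(-9.8)
= 1.58×10^-10 M

1.58×10^-10 M


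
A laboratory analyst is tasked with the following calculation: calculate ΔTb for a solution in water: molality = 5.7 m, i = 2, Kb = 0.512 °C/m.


ΔTb = Kb × m × i
= 0.512 × 5.7 × 2
= 5.8368 °C

5.8368 °C


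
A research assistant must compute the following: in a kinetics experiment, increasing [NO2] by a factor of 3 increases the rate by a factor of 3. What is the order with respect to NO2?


rate ∝ [NO2]^n
3^n = 3 → n = 1
Order in NO2: 1

1


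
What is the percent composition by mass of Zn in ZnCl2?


M(ZnCl2) = 1×65.38 + 2×35.45 = 136.28 g/mol
Mass of Zn = 1 × 65.38 = 65.38 g/mol
% Zn = 65.38/136.28 × 100 = 47.97%

47.97%


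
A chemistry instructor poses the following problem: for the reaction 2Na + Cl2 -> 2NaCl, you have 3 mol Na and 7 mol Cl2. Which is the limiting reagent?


Mole ratio available / coefficient:
  Na: 3/2 = 1.500
  Cl2: 7/1 = 7.000
Smaller ratio is limiting.

Na


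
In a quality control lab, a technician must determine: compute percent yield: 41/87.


% yield = actual/theoretical × 100
= 41/87 × 100
= 47.13%

47.13%


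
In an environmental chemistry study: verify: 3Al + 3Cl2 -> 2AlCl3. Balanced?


Equation: 3Al + 3Cl2 -> 2AlCl3
Check atoms: Al: 3≠2, Cl: 6=6
Not balanced

No, not balanced


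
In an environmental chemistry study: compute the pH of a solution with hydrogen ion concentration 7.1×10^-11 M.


pH = -log10([H+]) = -log10(7.1×10^-11)
= 11 - log10(7.1)
= 11 - 0.85
= 10.15

10.15


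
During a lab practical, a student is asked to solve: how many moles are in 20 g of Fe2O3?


M(Fe2O3) = 159.7 g/mol
n = mass/M = 20/159.7 = 0.1252 mol

0.1252 mol


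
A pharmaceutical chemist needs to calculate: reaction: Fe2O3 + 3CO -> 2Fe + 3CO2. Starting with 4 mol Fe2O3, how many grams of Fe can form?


Mole ratio Fe:Fe2O3 = 2:1
n(Fe) = 4 × 2/1 = 8.000 mol
mass = 8.000 × 55.85 = 446.8 g

446.8 g


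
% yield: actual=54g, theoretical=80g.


% yield = actual/theoretical × 100
= 54/80 × 100
= 67.5%

67.5%


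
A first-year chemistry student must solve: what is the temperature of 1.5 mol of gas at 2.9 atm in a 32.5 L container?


PV = nRT  (R = 0.08206 L·atm/(mol·K))
T = PV/(nR) = 2.9×32.5/(1.5×0.08206)
= 94.25/0.123090
= 765.70 K

765.70 K


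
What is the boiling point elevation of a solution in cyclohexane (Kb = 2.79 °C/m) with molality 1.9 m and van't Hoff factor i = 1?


ΔTb = Kb × m × i
= 2.79 × 1.9 × 1
= 5.301 °C

5.301 °C


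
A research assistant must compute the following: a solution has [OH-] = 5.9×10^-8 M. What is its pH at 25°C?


pOH = -log10([OH-]) = -log10(5.9×10^-8)
= 8 - log10(5.9) = 7.23
pH = 14 - pOH = 14 - 7.23 = 6.77

6.77


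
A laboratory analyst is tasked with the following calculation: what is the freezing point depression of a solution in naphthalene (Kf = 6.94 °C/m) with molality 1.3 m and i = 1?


ΔTf = Kf × m × i
= 6.94 × 1.3 × 1
= 9.022 °C

9.022 °C


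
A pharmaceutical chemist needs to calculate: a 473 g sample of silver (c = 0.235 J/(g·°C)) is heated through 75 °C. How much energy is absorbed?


q = mcΔT = 473 × 0.235 × 75
= 8336.63 J

8336.63 J


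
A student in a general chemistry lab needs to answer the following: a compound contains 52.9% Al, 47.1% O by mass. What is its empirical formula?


Assume 100 g sample. Moles of each element:
  Al: 52.9/26.98 = 1.961 mol
  O: 47.1/16.0 = 2.944 mol
Divide by smallest (1.961):
  Al: 1.961/1.961 = 1.0
  O: 2.944/1.961 = 1.5
Multiply all ratios by 2 to obtain whole numbers.
Empirical formula: Al2O3

Al2O3


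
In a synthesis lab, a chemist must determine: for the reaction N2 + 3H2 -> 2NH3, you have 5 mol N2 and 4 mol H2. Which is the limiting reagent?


Mole ratio available / coefficient:
  N2: 5/1 = 5.000
  H2: 4/3 = 1.333
Smaller ratio is limiting.

H2


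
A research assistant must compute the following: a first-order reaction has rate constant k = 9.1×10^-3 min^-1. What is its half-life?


t½ = ln2/k = 0.693147/(9.1×10^-3 min^-1)
= 76.17 min

76.17 min


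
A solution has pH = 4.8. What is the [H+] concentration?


[H+] = 10^(-pH) = 10^(-4.8)
= 1.58×10^-5 M

1.58×10^-5 M


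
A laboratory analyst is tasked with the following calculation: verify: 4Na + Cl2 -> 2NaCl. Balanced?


Equation: 4Na + Cl2 -> 2NaCl
Check atoms: Cl: 2=2, Na: 4≠2
Not balanced

No, not balanced


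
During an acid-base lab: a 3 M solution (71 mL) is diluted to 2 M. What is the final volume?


C1V1 = C2V2
3 × 71 = 2 × V2
V2 = 213/2 = 106.5 mL

106.5 mL


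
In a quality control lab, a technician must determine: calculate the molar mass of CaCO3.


M(CaCO3) = 1×40.08 + 1×12.01 + 3×16.0
= 40.08 + 12.01 + 48.0
= 100.09 g/mol

100.09 g/mol


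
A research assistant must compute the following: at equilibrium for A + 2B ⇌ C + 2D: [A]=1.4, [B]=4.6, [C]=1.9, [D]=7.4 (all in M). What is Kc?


Kc = [C][D]^2/([A][B]^2)
= (1.9^1 × 7.4^2)/(1.4^1 × 4.6^2)
= 104.044/29.624
= 3.512

3.512


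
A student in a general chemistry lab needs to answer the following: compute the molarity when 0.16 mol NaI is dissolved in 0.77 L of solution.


M = n/V = 0.16/0.77 = 0.208 mol/L

0.208 M


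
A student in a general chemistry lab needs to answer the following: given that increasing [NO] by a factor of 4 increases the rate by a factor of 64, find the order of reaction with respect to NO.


rate ∝ [NO]^n
4^n = 64 → n = 3
Order in NO: 3

3


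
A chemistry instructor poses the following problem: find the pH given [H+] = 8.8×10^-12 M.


pH = -log10([H+]) = -log10(8.8×10^-12)
= 12 - log10(8.8)
= 12 - 0.94
= 11.06

11.06


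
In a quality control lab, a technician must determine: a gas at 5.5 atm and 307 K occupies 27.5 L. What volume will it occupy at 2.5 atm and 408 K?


P1V1/T1 = P2V2/T2
V2 = P1V1T2/(T1P2)
= 5.5×27.5×408/(307×2.5)
= 80.404 L

80.404 L


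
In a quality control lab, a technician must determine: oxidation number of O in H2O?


O is usually -2
Oxidation number: -2

-2


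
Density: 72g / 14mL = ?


ρ = mass/volume
= 72/14
= 5.143 g/mL

5.143 g/mL


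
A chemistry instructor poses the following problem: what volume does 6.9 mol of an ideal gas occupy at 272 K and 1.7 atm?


PV = nRT  (R = 0.08206 L·atm/(mol·K))
V = nRT/P = 6.9×0.08206×272/1.7
= 90.594 L

90.594 L


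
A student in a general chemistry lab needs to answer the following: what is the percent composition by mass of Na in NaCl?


M(NaCl) = 1×22.99 + 1×35.45 = 58.44 g/mol
Mass of Na = 1 × 22.99 = 22.99 g/mol
% Na = 22.99/58.44 × 100 = 39.34%

39.34%


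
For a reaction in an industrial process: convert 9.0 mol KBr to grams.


M(KBr) = 119.0 g/mol
mass = n × M = 9.0 × 119.0 = 1071.00 g

1071.00 g


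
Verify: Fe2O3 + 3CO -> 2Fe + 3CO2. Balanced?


Equation: Fe2O3 + 3CO -> 2Fe + 3CO2
Check atoms: C: 3=3, Fe: 2=2, O: 6=6
Balanced

Yes, balanced


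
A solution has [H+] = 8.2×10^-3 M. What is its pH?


pH = -log10([H+]) = -log10(8.2×10^-3)
= 3 - log10(8.2)
= 3 - 0.91
= 2.09

2.09


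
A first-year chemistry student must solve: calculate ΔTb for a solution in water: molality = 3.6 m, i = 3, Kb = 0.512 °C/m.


ΔTb = Kb × m × i
= 0.512 × 3.6 × 3
= 5.5296 °C

5.5296 °C


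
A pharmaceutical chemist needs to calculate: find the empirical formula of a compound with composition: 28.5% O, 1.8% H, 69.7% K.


Assume 100 g sample. Moles of each element:
  O: 28.5/16.0 = 1.781 mol
  H: 1.8/1.008 = 1.786 mol
  K: 69.7/39.1 = 1.783 mol
Divide by smallest (1.781):
  O: 1.781/1.781 = 1.0
  H: 1.786/1.781 = 1.0
  K: 1.783/1.781 = 1.0
Empirical formula: KOH

KOH


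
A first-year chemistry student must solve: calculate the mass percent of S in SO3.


M(SO3) = 1×32.07 + 3×16.0 = 80.07 g/mol
Mass of S = 1 × 32.07 = 32.07 g/mol
% S = 32.07/80.07 × 100 = 40.05%

40.05%


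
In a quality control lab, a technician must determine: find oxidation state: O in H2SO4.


O is usually -2
Oxidation number: -2

-2


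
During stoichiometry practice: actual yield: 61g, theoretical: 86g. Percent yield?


% yield = actual/theoretical × 100
= 61/86 × 100
= 70.93%

70.93%


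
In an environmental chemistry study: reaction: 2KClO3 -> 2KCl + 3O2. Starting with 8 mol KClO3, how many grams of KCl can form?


Mole ratio KCl:KClO3 = 2:2
n(KCl) = 8 × 2/2 = 8.000 mol
mass = 8.000 × 74.55 = 596.4 g

596.4 g


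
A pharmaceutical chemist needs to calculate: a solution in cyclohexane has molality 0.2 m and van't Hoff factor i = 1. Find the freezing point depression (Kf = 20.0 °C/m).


ΔTf = Kf × m × i
= 20.0 × 0.2 × 1
= 4.0 °C

4.0 °C


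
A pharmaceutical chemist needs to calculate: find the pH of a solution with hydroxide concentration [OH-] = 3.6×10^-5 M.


pOH = -log10([OH-]) = -log10(3.6×10^-5)
= 5 - log10(3.6) = 4.44
pH = 14 - pOH = 14 - 4.44 = 9.56

9.56


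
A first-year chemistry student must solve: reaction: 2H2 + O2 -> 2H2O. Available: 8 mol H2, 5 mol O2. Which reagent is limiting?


Mole ratio available / coefficient:
  H2: 8/2 = 4.000
  O2: 5/1 = 5.000
Smaller ratio is limiting.

H2


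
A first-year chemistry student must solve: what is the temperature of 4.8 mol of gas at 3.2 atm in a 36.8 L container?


PV = nRT  (R = 0.08206 L·atm/(mol·K))
T = PV/(nR) = 3.2×36.8/(4.8×0.08206)
= 117.76/0.393888
= 298.97 K

298.97 K


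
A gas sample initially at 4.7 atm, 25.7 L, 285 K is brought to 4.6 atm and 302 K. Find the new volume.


P1V1/T1 = P2V2/T2
V2 = P1V1T2/(T1P2)
= 4.7×25.7×302/(285×4.6)
= 27.825 L

27.825 L


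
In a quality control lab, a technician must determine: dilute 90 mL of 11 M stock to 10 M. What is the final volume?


C1V1 = C2V2
11 × 90 = 10 × V2
V2 = 990/10 = 99.0 mL

99.0 mL


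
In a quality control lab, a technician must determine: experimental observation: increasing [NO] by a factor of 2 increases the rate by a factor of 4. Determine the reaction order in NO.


rate ∝ [NO]^n
2^n = 4 → n = 2
Order in NO: 2

2


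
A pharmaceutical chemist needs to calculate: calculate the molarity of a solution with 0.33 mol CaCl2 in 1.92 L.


M = n/V = 0.33/1.92 = 0.172 mol/L

0.172 M


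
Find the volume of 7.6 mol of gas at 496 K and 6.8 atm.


PV = nRT  (R = 0.08206 L·atm/(mol·K))
V = nRT/P = 7.6×0.08206×496/6.8
= 45.49 L

45.49 L


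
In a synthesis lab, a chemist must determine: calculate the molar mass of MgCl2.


M(MgCl2) = 1×24.31 + 2×35.45
= 24.31 + 70.9
= 95.21 g/mol

95.21 g/mol


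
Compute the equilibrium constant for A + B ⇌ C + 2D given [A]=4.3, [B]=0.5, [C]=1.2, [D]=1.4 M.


Kc = [C][D]^2/([A][B])
= (1.2^1 × 1.4^2)/(4.3^1 × 0.5^1)
= 2.352/2.15
= 1.094

1.094


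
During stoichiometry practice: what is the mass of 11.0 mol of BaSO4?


M(BaSO4) = 233.4 g/mol
mass = n × M = 11.0 × 233.4 = 2567.40 g

2567.40 g


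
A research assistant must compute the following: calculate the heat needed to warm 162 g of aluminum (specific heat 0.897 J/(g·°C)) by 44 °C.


q = mcΔT = 162 × 0.897 × 44
= 6393.82 J

6393.82 J


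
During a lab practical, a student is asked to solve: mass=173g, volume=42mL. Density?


ρ = mass/volume
= 173/42
= 4.119 g/mL

4.119 g/mL


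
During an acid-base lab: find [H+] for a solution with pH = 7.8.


[H+] = 10^(-pH) = 10^(-7.8)
= 1.58×10^-8 M

1.58×10^-8 M


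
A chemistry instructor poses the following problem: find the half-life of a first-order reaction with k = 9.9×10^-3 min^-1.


t½ = ln2/k = 0.693147/(9.9×10^-3 min^-1)
= 70.01 min

70.01 min


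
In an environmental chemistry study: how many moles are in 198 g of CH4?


M(CH4) = 16.04 g/mol
n = mass/M = 198/16.04 = 12.3441 mol

12.3441 mol


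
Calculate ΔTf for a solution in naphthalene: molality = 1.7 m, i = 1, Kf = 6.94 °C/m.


ΔTf = Kf × m × i
= 6.94 × 1.7 × 1
= 11.798 °C

11.798 °C


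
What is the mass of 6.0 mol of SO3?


M(SO3) = 80.07 g/mol
mass = n × M = 6.0 × 80.07 = 480.42 g

480.42 g


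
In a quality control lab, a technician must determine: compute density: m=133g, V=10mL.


ρ = mass/volume
= 133/10
= 13.3 g/mL

13.3 g/mL


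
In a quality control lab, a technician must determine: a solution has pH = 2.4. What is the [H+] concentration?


[H+] = 10^(-pH) = 10^(-2.4)
= 3.98×10^-3 M

3.98×10^-3 M


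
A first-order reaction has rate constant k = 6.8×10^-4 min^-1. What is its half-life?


t½ = ln2/k = 0.693147/(6.8×10^-4 min^-1)
= 1019 min

1019 min


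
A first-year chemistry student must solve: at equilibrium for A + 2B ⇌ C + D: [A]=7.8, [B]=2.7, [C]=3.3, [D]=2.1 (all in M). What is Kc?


Kc = [C][D]/([A][B]^2)
= (3.3^1 × 2.1^1)/(7.8^1 × 2.7^2)
= 6.93/56.862
= 0.1219

0.1219


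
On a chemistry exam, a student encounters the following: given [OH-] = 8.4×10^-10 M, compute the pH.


pOH = -log10([OH-]) = -log10(8.4×10^-10)
= 10 - log10(8.4) = 9.08
pH = 14 - pOH = 14 - 9.08 = 4.92

4.92


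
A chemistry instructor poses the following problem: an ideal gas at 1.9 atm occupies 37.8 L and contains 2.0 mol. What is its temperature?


PV = nRT  (R = 0.08206 L·atm/(mol·K))
T = PV/(nR) = 1.9×37.8/(2.0×0.08206)
= 71.82/0.164120
= 437.61 K

437.61 K


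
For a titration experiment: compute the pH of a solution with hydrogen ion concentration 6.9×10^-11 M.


pH = -log10([H+]) = -log10(6.9×10^-11)
= 11 - log10(6.9)
= 11 - 0.84
= 10.16

10.16


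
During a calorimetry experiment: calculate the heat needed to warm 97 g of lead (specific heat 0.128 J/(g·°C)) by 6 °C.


q = mcΔT = 97 × 0.128 × 6
= 74.50 J

74.50 J


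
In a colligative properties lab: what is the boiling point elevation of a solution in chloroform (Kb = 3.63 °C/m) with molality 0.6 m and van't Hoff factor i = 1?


ΔTb = Kb × m × i
= 3.63 × 0.6 × 1
= 2.178 °C

2.178 °C


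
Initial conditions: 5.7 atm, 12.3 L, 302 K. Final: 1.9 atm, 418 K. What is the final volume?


P1V1/T1 = P2V2/T2
V2 = P1V1T2/(T1P2)
= 5.7×12.3×418/(302×1.9)
= 51.074 L

51.074 L


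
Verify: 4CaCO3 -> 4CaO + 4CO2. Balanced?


Equation: 4CaCO3 -> 4CaO + 4CO2
Check atoms: C: 4=4, Ca: 4=4, O: 12=12
Balanced

Yes, balanced


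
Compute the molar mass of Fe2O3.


M(Fe2O3) = 2×55.85 + 3×16.0
= 111.7 + 48.0
= 159.7 g/mol

159.7 g/mol


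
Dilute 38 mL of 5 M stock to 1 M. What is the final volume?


C1V1 = C2V2
5 × 38 = 1 × V2
V2 = 190/1 = 190.0 mL

190.0 mL


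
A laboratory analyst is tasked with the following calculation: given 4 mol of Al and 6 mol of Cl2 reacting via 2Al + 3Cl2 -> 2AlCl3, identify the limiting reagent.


Mole ratio available / coefficient:
  Al: 4/2 = 2.000
  Cl2: 6/3 = 2.000
Smaller ratio is limiting.

neither (stoichiometric); Al and Cl2 are fully consumed


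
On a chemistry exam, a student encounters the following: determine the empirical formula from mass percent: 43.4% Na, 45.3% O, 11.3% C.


Assume 100 g sample. Moles of each element:
  Na: 43.4/22.99 = 1.888 mol
  O: 45.3/16.0 = 2.831 mol
  C: 11.3/12.01 = 0.941 mol
Divide by smallest (0.941):
  Na: 1.888/0.941 = 2.01
  O: 2.831/0.941 = 3.01
  C: 0.941/0.941 = 1.0
Empirical formula: Na2CO3

Na2CO3


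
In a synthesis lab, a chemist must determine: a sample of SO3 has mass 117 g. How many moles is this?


M(SO3) = 80.07 g/mol
n = mass/M = 117/80.07 = 1.4612 mol

1.4612 mol


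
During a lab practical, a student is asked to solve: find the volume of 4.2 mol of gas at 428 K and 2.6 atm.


PV = nRT  (R = 0.08206 L·atm/(mol·K))
V = nRT/P = 4.2×0.08206×428/2.6
= 56.735 L

56.735 L


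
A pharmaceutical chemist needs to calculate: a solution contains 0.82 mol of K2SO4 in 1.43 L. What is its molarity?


M = n/V = 0.82/1.43 = 0.573 mol/L

0.573 M


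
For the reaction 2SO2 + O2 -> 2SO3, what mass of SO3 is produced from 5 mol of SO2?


Mole ratio SO3:SO2 = 2:2
n(SO3) = 5 × 2/2 = 5.000 mol
mass = 5.000 × 80.07 = 400.35 g

400.35 g


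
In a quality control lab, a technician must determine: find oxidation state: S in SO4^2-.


x + 4(-2) = -2, so x = +6
Oxidation number: +6

+6


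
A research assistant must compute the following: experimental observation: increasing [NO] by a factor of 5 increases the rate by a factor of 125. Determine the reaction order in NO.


rate ∝ [NO]^n
5^n = 125 → n = 3
Order in NO: 3

3


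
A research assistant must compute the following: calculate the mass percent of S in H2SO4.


M(H2SO4) = 2×1.008 + 1×32.07 + 4×16.0 = 98.086 g/mol
Mass of S = 1 × 32.07 = 32.07 g/mol
% S = 32.07/98.086 × 100 = 32.70%

32.70%


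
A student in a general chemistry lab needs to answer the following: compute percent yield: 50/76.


% yield = actual/theoretical × 100
= 50/76 × 100
= 65.79%

65.79%


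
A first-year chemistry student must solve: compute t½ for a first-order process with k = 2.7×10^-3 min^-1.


t½ = ln2/k = 0.693147/(2.7×10^-3 min^-1)
= 256.7 min

256.7 min


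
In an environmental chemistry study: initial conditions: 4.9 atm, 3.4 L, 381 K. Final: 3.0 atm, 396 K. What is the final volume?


P1V1/T1 = P2V2/T2
V2 = P1V1T2/(T1P2)
= 4.9×3.4×396/(381×3.0)
= 5.772 L

5.772 L


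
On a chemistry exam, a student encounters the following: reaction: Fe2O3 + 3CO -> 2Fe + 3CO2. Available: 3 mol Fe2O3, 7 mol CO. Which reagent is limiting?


Mole ratio available / coefficient:
  Fe2O3: 3/1 = 3.000
  CO: 7/3 = 2.333
Smaller ratio is limiting.

CO


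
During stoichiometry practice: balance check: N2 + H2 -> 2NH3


Equation: N2 + H2 -> 2NH3
Check atoms: H: 2≠6, N: 2=2
Not balanced

No, not balanced


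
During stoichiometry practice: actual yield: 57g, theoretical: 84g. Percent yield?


% yield = actual/theoretical × 100
= 57/84 × 100
= 67.86%

67.86%


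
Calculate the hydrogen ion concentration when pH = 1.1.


[H+] = 10^(-pH) = 10^(-1.1)
= 7.94×10^-2 M

7.94×10^-2 M


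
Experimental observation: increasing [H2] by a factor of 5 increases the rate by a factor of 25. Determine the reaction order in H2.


rate ∝ [H2]^n
5^n = 25 → n = 2
Order in H2: 2

2


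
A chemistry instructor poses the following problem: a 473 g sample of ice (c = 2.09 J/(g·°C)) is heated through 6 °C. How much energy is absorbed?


q = mcΔT = 473 × 2.09 × 6
= 5931.42 J

5931.42 J


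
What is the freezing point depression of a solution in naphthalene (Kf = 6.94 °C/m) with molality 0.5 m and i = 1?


ΔTf = Kf × m × i
= 6.94 × 0.5 × 1
= 3.47 °C

3.47 °C


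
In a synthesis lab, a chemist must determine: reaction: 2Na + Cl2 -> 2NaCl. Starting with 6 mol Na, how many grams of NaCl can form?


Mole ratio NaCl:Na = 2:2
n(NaCl) = 6 × 2/2 = 6.000 mol
mass = 6.000 × 58.44 = 350.64 g

350.64 g


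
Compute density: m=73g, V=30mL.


ρ = mass/volume
= 73/30
= 2.433 g/mL

2.433 g/mL


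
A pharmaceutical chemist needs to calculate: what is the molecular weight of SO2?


M(SO2) = 1×32.07 + 2×16.0
= 32.07 + 32.0
= 64.07 g/mol

64.07 g/mol


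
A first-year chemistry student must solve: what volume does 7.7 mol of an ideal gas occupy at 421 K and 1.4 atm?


PV = nRT  (R = 0.08206 L·atm/(mol·K))
V = nRT/P = 7.7×0.08206×421/1.4
= 190.01 L

190.01 L


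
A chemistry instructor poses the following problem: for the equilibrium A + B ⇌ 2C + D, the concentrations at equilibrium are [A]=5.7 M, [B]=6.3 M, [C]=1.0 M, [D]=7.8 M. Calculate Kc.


Kc = [C]^2[D]/([A][B])
= (1.0^2 × 7.8^1)/(5.7^1 × 6.3^1)
= 7.8/35.91
= 0.2172

0.2172


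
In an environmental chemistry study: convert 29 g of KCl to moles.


M(KCl) = 74.55 g/mol
n = mass/M = 29/74.55 = 0.389 mol

0.389 mol


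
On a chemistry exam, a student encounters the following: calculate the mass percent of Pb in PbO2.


M(PbO2) = 1×207.2 + 2×16.0 = 239.20 g/mol
Mass of Pb = 1 × 207.2 = 207.20 g/mol
% Pb = 207.20/239.20 × 100 = 86.62%

86.62%


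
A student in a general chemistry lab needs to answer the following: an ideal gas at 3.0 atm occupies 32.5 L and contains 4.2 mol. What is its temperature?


PV = nRT  (R = 0.08206 L·atm/(mol·K))
T = PV/(nR) = 3.0×32.5/(4.2×0.08206)
= 97.50/0.344652
= 282.89 K

282.89 K


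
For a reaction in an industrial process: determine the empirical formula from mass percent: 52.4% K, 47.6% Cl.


Assume 100 g sample. Moles of each element:
  K: 52.4/39.1 = 1.34 mol
  Cl: 47.6/35.45 = 1.343 mol
Divide by smallest (1.34):
  K: 1.34/1.34 = 1.0
  Cl: 1.343/1.34 = 1.0
Empirical formula: KCl

KCl


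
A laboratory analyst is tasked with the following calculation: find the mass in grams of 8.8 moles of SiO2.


M(SiO2) = 60.09 g/mol
mass = n × M = 8.8 × 60.09 = 528.79 g

528.79 g


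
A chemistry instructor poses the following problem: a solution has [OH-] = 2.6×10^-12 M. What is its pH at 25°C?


pOH = -log10([OH-]) = -log10(2.6×10^-12)
= 12 - log10(2.6) = 11.59
pH = 14 - pOH = 14 - 11.59 = 2.41

2.41


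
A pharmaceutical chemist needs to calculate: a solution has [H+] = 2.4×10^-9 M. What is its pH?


pH = -log10([H+]) = -log10(2.4×10^-9)
= 9 - log10(2.4)
= 9 - 0.38
= 8.62

8.62


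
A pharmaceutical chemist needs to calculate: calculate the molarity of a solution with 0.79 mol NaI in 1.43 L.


M = n/V = 0.79/1.43 = 0.552 mol/L

0.552 M


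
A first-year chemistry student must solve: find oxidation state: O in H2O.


O is usually -2
Oxidation number: -2

-2


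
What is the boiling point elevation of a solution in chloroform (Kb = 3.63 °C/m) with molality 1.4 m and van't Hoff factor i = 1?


ΔTb = Kb × m × i
= 3.63 × 1.4 × 1
= 5.082 °C

5.082 °C


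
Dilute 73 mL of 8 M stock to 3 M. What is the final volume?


C1V1 = C2V2
8 × 73 = 3 × V2
V2 = 584/3 = 194.67 mL

194.67 mL


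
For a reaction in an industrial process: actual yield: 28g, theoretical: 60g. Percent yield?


% yield = actual/theoretical × 100
= 28/60 × 100
= 46.67%

46.67%


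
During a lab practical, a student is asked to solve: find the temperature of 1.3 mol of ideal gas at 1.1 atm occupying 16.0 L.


PV = nRT  (R = 0.08206 L·atm/(mol·K))
T = PV/(nR) = 1.1×16.0/(1.3×0.08206)
= 17.60/0.106678
= 164.98 K

164.98 K


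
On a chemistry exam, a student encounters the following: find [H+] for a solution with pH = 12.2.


[H+] = 10^(-pH) = 10^(-12.2)
= 6.31×10^-13 M

6.31×10^-13 M


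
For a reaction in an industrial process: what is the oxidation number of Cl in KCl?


halide: -1
Oxidation number: -1

-1


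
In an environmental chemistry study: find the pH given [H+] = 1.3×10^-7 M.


pH = -log10([H+]) = -log10(1.3×10^-7)
= 7 - log10(1.3)
= 7 - 0.11
= 6.89

6.89


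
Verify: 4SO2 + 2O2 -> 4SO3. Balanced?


Equation: 4SO2 + 2O2 -> 4SO3
Check atoms: O: 12=12, S: 4=4
Balanced

Yes, balanced


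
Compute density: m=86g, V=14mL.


ρ = mass/volume
= 86/14
= 6.143 g/mL

6.143 g/mL


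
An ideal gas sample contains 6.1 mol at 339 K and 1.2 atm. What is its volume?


PV = nRT  (R = 0.08206 L·atm/(mol·K))
V = nRT/P = 6.1×0.08206×339/1.2
= 141.41 L

141.41 L


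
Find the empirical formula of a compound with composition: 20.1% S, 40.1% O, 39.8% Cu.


Assume 100 g sample. Moles of each element:
  S: 20.1/32.07 = 0.627 mol
  O: 40.1/16.0 = 2.506 mol
  Cu: 39.8/63.55 = 0.626 mol
Divide by smallest (0.626):
  S: 0.627/0.626 = 1.0
  O: 2.506/0.626 = 4.0
  Cu: 0.626/0.626 = 1.0
Empirical formula: CuSO4

CuSO4


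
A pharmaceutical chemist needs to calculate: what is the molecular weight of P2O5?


M(P2O5) = 2×30.97 + 5×16.0
= 61.94 + 80.0
= 141.94 g/mol

141.94 g/mol


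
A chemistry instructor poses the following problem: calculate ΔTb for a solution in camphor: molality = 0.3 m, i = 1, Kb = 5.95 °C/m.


ΔTb = Kb × m × i
= 5.95 × 0.3 × 1
= 1.785 °C

1.785 °C


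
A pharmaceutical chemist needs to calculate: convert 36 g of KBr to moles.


M(KBr) = 119.0 g/mol
n = mass/M = 36/119.0 = 0.3025 mol

0.3025 mol


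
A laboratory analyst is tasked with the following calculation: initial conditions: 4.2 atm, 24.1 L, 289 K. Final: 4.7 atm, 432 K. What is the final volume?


P1V1/T1 = P2V2/T2
V2 = P1V1T2/(T1P2)
= 4.2×24.1×432/(289×4.7)
= 32.192 L

32.192 L


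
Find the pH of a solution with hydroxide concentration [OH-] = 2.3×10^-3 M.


pOH = -log10([OH-]) = -log10(2.3×10^-3)
= 3 - log10(2.3) = 2.64
pH = 14 - pOH = 14 - 2.64 = 11.36

11.36


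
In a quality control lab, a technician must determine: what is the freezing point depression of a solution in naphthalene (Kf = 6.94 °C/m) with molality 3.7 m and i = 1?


ΔTf = Kf × m × i
= 6.94 × 3.7 × 1
= 25.678 °C

25.678 °C


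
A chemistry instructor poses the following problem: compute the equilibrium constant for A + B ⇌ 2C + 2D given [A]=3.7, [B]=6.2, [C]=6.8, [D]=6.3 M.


Kc = [C]^2[D]^2/([A][B])
= (6.8^2 × 6.3^2)/(3.7^1 × 6.2^1)
= 1835.2656/22.94
= 80.00

80.00


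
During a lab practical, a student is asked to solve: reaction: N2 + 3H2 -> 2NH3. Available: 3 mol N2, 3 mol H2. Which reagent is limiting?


Mole ratio available / coefficient:
  N2: 3/1 = 3.000
  H2: 3/3 = 1.000
Smaller ratio is limiting.

H2


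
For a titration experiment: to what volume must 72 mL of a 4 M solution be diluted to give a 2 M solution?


C1V1 = C2V2
4 × 72 = 2 × V2
V2 = 288/2 = 144.0 mL

144.0 mL


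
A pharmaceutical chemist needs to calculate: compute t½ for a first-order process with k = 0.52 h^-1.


t½ = ln2/k = 0.693147/(0.52 h^-1)
= 1.333 h

1.333 h


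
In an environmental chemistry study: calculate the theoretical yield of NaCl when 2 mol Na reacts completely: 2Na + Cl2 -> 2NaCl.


Mole ratio NaCl:Na = 2:2
n(NaCl) = 2 × 2/2 = 2.000 mol
mass = 2.000 × 58.44 = 116.88 g

116.88 g


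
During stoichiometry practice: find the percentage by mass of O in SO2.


M(SO2) = 1×32.07 + 2×16.0 = 64.07 g/mol
Mass of O = 2 × 16.0 = 32.00 g/mol
% O = 32.00/64.07 × 100 = 49.95%

49.95%


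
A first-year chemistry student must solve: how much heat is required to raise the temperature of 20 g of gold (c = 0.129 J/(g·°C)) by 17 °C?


q = mcΔT = 20 × 0.129 × 17
= 43.86 J

43.86 J


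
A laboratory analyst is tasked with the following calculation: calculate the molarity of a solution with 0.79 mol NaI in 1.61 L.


M = n/V = 0.79/1.61 = 0.491 mol/L

0.491 M


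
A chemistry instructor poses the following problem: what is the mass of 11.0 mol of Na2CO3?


M(Na2CO3) = 105.99 g/mol
mass = n × M = 11.0 × 105.99 = 1165.89 g

1165.89 g


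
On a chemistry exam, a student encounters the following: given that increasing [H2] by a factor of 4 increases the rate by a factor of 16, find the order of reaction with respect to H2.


rate ∝ [H2]^n
4^n = 16 → n = 2
Order in H2: 2

2


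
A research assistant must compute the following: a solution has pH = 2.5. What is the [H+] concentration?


[H+] = 10^(-pH) = 10^(-2.5)
= 3.16×10^-3 M

3.16×10^-3 M


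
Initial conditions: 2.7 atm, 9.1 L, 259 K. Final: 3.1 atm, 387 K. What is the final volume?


P1V1/T1 = P2V2/T2
V2 = P1V1T2/(T1P2)
= 2.7×9.1×387/(259×3.1)
= 11.843 L

11.843 L


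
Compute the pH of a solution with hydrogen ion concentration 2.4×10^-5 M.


pH = -log10([H+]) = -log10(2.4×10^-5)
= 5 - log10(2.4)
= 5 - 0.38
= 4.62

4.62


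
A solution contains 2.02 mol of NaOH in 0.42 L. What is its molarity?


M = n/V = 2.02/0.42 = 4.810 mol/L

4.810 M


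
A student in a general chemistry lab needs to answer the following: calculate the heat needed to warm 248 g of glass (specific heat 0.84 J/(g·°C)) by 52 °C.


q = mcΔT = 248 × 0.84 × 52
= 10832.64 J

10832.64 J


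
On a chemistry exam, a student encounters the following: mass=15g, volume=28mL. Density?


ρ = mass/volume
= 15/28
= 0.536 g/mL

0.536 g/mL


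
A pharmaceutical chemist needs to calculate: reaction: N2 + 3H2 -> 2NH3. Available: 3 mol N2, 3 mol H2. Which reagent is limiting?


Mole ratio available / coefficient:
  N2: 3/1 = 3.000
  H2: 3/3 = 1.000
Smaller ratio is limiting.

H2


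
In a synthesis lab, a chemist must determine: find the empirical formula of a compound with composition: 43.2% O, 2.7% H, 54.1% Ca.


Assume 100 g sample. Moles of each element:
  O: 43.2/16.0 = 2.7 mol
  H: 2.7/1.008 = 2.679 mol
  Ca: 54.1/40.08 = 1.35 mol
Divide by smallest (1.35):
  O: 2.7/1.35 = 2.0
  H: 2.679/1.35 = 1.98
  Ca: 1.35/1.35 = 1.0
Empirical formula: CaO2H2

CaO2H2


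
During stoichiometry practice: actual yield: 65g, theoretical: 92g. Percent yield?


% yield = actual/theoretical × 100
= 65/92 × 100
= 70.65%

70.65%


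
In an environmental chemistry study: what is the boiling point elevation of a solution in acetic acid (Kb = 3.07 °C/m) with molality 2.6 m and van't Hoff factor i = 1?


ΔTb = Kb × m × i
= 3.07 × 2.6 × 1
= 7.982 °C

7.982 °C


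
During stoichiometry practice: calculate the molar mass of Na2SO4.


M(Na2SO4) = 2×22.99 + 1×32.07 + 4×16.0
= 45.98 + 32.07 + 64.0
= 142.05 g/mol

142.05 g/mol


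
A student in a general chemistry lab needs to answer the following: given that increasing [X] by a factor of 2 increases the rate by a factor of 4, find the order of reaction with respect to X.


rate ∝ [X]^n
2^n = 4 → n = 2
Order in X: 2

2


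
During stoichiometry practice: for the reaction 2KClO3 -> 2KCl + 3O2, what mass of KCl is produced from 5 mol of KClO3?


Mole ratio KCl:KClO3 = 2:2
n(KCl) = 5 × 2/2 = 5.000 mol
mass = 5.000 × 74.55 = 372.75 g

372.75 g


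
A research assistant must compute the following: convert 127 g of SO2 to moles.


M(SO2) = 64.07 g/mol
n = mass/M = 127/64.07 = 1.9822 mol

1.9822 mol


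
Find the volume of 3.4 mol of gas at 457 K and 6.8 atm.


PV = nRT  (R = 0.08206 L·atm/(mol·K))
V = nRT/P = 3.4×0.08206×457/6.8
= 18.751 L

18.751 L


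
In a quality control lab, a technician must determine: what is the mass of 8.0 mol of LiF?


M(LiF) = 25.94 g/mol
mass = n × M = 8.0 × 25.94 = 207.52 g

207.52 g


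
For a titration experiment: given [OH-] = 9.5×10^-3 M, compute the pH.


pOH = -log10([OH-]) = -log10(9.5×10^-3)
= 3 - log10(9.5) = 2.02
pH = 14 - pOH = 14 - 2.02 = 11.98

11.98


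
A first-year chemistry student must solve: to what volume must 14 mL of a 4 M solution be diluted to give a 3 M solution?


C1V1 = C2V2
4 × 14 = 3 × V2
V2 = 56/3 = 18.67 mL

18.67 mL


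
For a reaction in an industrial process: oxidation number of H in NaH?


H with a metal (hydride): -1
Oxidation number: -1

-1


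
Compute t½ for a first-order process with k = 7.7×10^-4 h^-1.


t½ = ln2/k = 0.693147/(7.7×10^-4 h^-1)
= 900.2 h

900.2 h


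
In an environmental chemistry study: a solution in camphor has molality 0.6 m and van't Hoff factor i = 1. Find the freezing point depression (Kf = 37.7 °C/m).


ΔTf = Kf × m × i
= 37.7 × 0.6 × 1
= 22.62 °C

22.62 °C


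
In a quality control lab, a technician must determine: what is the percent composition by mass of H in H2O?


M(H2O) = 2×1.008 + 1×16.0 = 18.016 g/mol
Mass of H = 2 × 1.008 = 2.016 g/mol
% H = 2.016/18.016 × 100 = 11.19%

11.19%


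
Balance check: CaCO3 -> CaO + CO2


Equation: CaCO3 -> CaO + CO2
Check atoms: C: 1=1, Ca: 1=1, O: 3=3
Balanced

Yes, balanced


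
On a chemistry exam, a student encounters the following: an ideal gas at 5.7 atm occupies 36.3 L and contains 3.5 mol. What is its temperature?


PV = nRT  (R = 0.08206 L·atm/(mol·K))
T = PV/(nR) = 5.7×36.3/(3.5×0.08206)
= 206.91/0.287210
= 720.41 K

720.41 K


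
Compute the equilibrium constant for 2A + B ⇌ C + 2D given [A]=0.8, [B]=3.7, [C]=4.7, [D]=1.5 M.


Kc = [C][D]^2/([A]^2[B])
= (4.7^1 × 1.5^2)/(0.8^2 × 3.7^1)
= 10.575/2.368
= 4.466

4.466


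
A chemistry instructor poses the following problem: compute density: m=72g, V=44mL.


ρ = mass/volume
= 72/44
= 1.636 g/mL

1.636 g/mL


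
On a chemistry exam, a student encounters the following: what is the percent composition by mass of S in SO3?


M(SO3) = 1×32.07 + 3×16.0 = 80.07 g/mol
Mass of S = 1 × 32.07 = 32.07 g/mol
% S = 32.07/80.07 × 100 = 40.05%

40.05%


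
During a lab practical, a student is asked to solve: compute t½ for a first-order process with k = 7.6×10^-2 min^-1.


t½ = ln2/k = 0.693147/(7.6×10^-2 min^-1)
= 9.120 min

9.120 min


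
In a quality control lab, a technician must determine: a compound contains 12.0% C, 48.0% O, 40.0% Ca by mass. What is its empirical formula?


Assume 100 g sample. Moles of each element:
  C: 12.0/12.01 = 0.999 mol
  O: 48.0/16.0 = 3.0 mol
  Ca: 40.0/40.08 = 0.998 mol
Divide by smallest (0.998):
  C: 0.999/0.998 = 1.0
  O: 3.0/0.998 = 3.01
  Ca: 0.998/0.998 = 1.0
Empirical formula: CaCO3

CaCO3


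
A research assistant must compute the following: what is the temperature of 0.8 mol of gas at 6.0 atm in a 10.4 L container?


PV = nRT  (R = 0.08206 L·atm/(mol·K))
T = PV/(nR) = 6.0×10.4/(0.8×0.08206)
= 62.40/0.065648
= 950.52 K

950.52 K


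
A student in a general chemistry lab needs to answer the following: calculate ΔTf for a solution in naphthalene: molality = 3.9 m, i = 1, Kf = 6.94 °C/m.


ΔTf = Kf × m × i
= 6.94 × 3.9 × 1
= 27.066 °C

27.066 °C


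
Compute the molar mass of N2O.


M(N2O) = 2×14.01 + 1×16.0
= 28.02 + 16.0
= 44.02 g/mol

44.02 g/mol


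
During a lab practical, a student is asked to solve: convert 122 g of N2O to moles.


M(N2O) = 44.02 g/mol
n = mass/M = 122/44.02 = 2.7715 mol

2.7715 mol


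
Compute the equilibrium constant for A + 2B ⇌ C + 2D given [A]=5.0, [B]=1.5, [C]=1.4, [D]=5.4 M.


Kc = [C][D]^2/([A][B]^2)
= (1.4^1 × 5.4^2)/(5.0^1 × 1.5^2)
= 40.824/11.25
= 3.629

3.629


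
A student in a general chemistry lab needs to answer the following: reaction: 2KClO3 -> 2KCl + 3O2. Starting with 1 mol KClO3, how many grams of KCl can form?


Mole ratio KCl:KClO3 = 2:2
n(KCl) = 1 × 2/2 = 1.000 mol
mass = 1.000 × 74.55 = 74.55 g

74.55 g


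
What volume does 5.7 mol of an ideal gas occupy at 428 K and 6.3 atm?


PV = nRT  (R = 0.08206 L·atm/(mol·K))
V = nRT/P = 5.7×0.08206×428/6.3
= 31.777 L

31.777 L


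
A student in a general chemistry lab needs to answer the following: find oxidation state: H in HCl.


H is +1 with nonmetals
Oxidation number: +1

+1


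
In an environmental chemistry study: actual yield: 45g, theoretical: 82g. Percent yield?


% yield = actual/theoretical × 100
= 45/82 × 100
= 54.88%

54.88%


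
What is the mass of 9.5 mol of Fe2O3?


M(Fe2O3) = 159.7 g/mol
mass = n × M = 9.5 × 159.7 = 1517.15 g

1517.15 g


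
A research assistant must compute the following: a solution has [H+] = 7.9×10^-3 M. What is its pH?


pH = -log10([H+]) = -log10(7.9×10^-3)
= 3 - log10(7.9)
= 3 - 0.9
= 2.1

2.1


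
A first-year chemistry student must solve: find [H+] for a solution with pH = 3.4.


[H+] = 10^(-pH) = 10^(-3.4)
= 3.98×10^-4 M

3.98×10^-4 M


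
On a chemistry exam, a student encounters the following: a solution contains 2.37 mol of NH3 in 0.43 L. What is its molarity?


M = n/V = 2.37/0.43 = 5.512 mol/L

5.512 M


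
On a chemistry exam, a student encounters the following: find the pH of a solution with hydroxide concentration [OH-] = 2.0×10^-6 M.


pOH = -log10([OH-]) = -log10(2.0×10^-6)
= 6 - log10(2.0) = 5.7
pH = 14 - pOH = 14 - 5.7 = 8.3

8.3


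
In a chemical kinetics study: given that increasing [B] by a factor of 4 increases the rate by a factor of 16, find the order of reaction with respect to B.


rate ∝ [B]^n
4^n = 16 → n = 2
Order in B: 2

2


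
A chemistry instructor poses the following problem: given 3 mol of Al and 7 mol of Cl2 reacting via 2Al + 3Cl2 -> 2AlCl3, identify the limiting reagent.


Mole ratio available / coefficient:
  Al: 3/2 = 1.500
  Cl2: 7/3 = 2.333
Smaller ratio is limiting.

Al


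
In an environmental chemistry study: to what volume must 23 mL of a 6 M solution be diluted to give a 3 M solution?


C1V1 = C2V2
6 × 23 = 3 × V2
V2 = 138/3 = 46.0 mL

46.0 mL


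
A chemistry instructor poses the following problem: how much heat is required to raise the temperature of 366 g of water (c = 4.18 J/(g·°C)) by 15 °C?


q = mcΔT = 366 × 4.18 × 15
= 22948.20 J

22948.20 J


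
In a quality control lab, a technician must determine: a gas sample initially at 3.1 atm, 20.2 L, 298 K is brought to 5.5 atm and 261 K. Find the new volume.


P1V1/T1 = P2V2/T2
V2 = P1V1T2/(T1P2)
= 3.1×20.2×261/(298×5.5)
= 9.972 L

9.972 L


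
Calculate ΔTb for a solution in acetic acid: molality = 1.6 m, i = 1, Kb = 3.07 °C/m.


ΔTb = Kb × m × i
= 3.07 × 1.6 × 1
= 4.912 °C

4.912 °C


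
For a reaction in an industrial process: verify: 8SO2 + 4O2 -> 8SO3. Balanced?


Equation: 8SO2 + 4O2 -> 8SO3
Check atoms: O: 24=24, S: 8=8
Balanced

Yes, balanced


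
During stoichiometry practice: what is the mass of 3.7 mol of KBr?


M(KBr) = 119.0 g/mol
mass = n × M = 3.7 × 119.0 = 440.30 g

440.30 g


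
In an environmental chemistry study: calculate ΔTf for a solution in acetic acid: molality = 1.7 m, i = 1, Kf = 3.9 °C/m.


ΔTf = Kf × m × i
= 3.9 × 1.7 × 1
= 6.63 °C

6.63 °C


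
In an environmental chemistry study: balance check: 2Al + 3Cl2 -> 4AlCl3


Equation: 2Al + 3Cl2 -> 4AlCl3
Check atoms: Al: 2≠4, Cl: 6≠12
Not balanced

No, not balanced


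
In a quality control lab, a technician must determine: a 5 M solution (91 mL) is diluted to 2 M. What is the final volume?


C1V1 = C2V2
5 × 91 = 2 × V2
V2 = 455/2 = 227.5 mL

227.5 mL


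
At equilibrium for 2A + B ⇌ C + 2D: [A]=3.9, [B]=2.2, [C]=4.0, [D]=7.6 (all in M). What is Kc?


Kc = [C][D]^2/([A]^2[B])
= (4.0^1 × 7.6^2)/(3.9^2 × 2.2^1)
= 231.04/33.462
= 6.905

6.905


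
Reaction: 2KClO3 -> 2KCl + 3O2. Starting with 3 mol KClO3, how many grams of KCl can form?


Mole ratio KCl:KClO3 = 2:2
n(KCl) = 3 × 2/2 = 3.000 mol
mass = 3.000 × 74.55 = 223.65 g

223.65 g


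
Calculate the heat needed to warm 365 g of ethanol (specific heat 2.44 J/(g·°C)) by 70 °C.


q = mcΔT = 365 × 2.44 × 70
= 62342.00 J

62342.00 J


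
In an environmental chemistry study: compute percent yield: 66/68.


% yield = actual/theoretical × 100
= 66/68 × 100
= 97.06%

97.06%


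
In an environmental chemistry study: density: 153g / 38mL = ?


ρ = mass/volume
= 153/38
= 4.026 g/mL

4.026 g/mL


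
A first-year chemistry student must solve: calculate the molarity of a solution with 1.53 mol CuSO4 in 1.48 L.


M = n/V = 1.53/1.48 = 1.034 mol/L

1.034 M
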